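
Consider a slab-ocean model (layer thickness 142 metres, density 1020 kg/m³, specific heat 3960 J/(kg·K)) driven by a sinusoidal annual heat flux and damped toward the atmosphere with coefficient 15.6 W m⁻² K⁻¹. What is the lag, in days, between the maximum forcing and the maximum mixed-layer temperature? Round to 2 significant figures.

83 days

Areal heat capacity C = ρ c_p D = 1020 × 3960 × 142 = 5.74×10^8 J/(m^2 K).
ω = 2π / 3.15×10^7 s = 1.99×10^-7 s⁻¹.
Phase lag φ = arctan(Cω/λ) = arctan(114/15.6) = 1.44 rad.
Time lag = φ / ω = 1.44 / 1.99×10^-7 = 7.20×10^6 s = 83.4 days.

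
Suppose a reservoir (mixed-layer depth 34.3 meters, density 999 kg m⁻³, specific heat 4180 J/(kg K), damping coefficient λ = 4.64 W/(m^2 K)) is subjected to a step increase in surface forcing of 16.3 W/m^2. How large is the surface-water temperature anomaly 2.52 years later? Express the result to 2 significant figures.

3.2 K

Areal heat capacity C = ρ c_p D = 999 × 4180 × 34.3 = 1.43×10^8 J m⁻² K⁻¹.
τ = C / λ = 1.43×10^8 / 4.64 = 3.09×10^7 s.
Equilibrium anomaly ΔT_eq = F / λ = 16.3 / 4.64 = 3.51 K.
t = 2.52 years = 7.95×10^7 s, so t/τ = 2.58.
ΔT(t) = ΔT_eq (1 − e^(−t/τ)) = 3.51 × (1 − e^−2.58) = 3.25 K.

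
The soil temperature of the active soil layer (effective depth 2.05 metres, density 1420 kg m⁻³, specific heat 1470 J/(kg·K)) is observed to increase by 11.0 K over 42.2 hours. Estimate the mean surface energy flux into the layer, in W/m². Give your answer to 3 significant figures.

Areal heat capacity C = ρ c_p D = 1420 × 1470 × 2.05 = 4.28×10^6 J/(m²·K).
Required heat per unit area: Q = C ΔT = 4.28×10^6 × 11.0 = 4.71×10^7 J/m².
Flux F = Q / Δt = 4.71×10^7 / 1.52×10^5 s = 310 W/m².

310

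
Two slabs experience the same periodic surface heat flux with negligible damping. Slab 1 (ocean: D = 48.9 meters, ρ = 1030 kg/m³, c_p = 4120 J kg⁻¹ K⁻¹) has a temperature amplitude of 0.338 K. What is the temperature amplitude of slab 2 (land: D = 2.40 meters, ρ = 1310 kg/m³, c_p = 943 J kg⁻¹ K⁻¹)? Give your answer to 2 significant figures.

24 K

C_ocean = 2.08×10^8 J/(m²·K); C_land = 2.96×10^6 J/(m²·K).
A ∝ 1/C ⇒ A_land = A_ocean × C_ocean/C_land = 0.338 × 70.0 = 23.7 K.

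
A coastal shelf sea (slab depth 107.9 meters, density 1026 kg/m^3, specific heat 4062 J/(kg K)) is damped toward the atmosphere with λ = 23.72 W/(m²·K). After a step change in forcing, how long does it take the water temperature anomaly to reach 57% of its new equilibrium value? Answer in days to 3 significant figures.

185 days

Areal heat capacity C = ρ c_p D = 1026 × 4062 × 107.9 = 4.50×10^8 J/(m^2 K).
τ = C / λ = 4.50×10^8 / 23.72 = 1.90×10^7 s.
Fraction reached: 1 − e^(−t/τ) = 0.57 ⇒ t = −τ ln(1 − 0.57) = τ × 0.844.
t = 1.60×10^7 s = 185 days.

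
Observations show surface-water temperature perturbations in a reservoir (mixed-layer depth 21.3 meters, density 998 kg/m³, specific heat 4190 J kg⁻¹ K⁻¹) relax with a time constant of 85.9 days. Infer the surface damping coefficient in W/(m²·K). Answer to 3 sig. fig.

12.0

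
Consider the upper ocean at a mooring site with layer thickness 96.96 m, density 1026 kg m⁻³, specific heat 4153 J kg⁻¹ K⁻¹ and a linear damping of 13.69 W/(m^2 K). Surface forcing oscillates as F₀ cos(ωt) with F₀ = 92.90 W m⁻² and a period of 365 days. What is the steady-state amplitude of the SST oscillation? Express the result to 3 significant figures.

1.11 K

Areal heat capacity C = ρ c_p D = 1026 × 4153 × 96.96 = 4.13×10^8 J/(m²·K).
Angular frequency ω = 2π / T = 2π / 3.15×10^7 s = 1.99×10^-7 s⁻¹.
√((Cω)² + λ²) = √((82.3)² + 13.69²) = 83.4 W/(m²·K).
Amplitude A = F₀ / √((Cω)²+λ²) = 92.90 / 83.4 = 1.11 K.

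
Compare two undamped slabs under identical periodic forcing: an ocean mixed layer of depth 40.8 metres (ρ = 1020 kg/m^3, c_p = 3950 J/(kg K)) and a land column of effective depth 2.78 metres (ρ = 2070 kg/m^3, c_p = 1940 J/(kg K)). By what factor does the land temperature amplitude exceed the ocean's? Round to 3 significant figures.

14.7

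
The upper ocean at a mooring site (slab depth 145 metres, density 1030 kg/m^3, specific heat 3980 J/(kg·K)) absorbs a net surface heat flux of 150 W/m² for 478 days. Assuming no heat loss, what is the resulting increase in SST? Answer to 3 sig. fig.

Areal heat capacity C = ρ c_p D = 1030 × 3980 × 145 = 5.94×10^8 J/(m^2 K).
Net heat input Q = F Δt = 150 × (478 days × 86400 s/day) = 6.19×10^9 J/m².
ΔT = Q / C = 6.19×10^9 / 5.94×10^8 = 10.4 K.

10.4 K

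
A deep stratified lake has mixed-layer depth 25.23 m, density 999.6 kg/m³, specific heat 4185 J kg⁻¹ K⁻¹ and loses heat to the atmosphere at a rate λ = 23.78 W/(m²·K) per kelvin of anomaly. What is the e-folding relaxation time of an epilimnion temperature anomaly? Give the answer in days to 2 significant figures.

51 days

Areal heat capacity C = ρ c_p D = 999.6 × 4185 × 25.23 = 1.06×10^8 J m⁻² K⁻¹.
Relaxation time τ = C / λ = 1.06×10^8 / 23.78 = 4.44×10^6 s.
In days: 4.44×10^6 s / (86400 s/day) = 51.4 days.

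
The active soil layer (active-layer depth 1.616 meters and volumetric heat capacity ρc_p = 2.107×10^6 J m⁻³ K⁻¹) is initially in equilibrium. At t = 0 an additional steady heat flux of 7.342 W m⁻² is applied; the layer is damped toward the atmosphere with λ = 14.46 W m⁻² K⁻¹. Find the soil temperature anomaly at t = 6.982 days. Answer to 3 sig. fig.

Areal heat capacity C = ρc_p × D = 2.107×10^6 × 1.616 = 3.40×10^6 J/(m^2 K).
τ = C / λ = 3.40×10^6 / 14.46 = 2.35×10^5 s.
Equilibrium anomaly ΔT_eq = F / λ = 7.342 / 14.46 = 0.508 K.
t = 6.982 days = 6.03×10^5 s, so t/τ = 2.56.
ΔT(t) = ΔT_eq (1 − e^(−t/τ)) = 0.508 × (1 − e^−2.56) = 0.469 K.

0.469 K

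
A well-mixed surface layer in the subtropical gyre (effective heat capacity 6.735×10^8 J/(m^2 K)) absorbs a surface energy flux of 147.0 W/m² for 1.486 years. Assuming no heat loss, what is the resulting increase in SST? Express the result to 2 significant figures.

Areal heat capacity C = 6.735×10^8 J/(m^2 K) (given).
Net heat input Q = F Δt = 147.0 × (1.486 years × 3.156×10^7 s/year) = 6.89×10^9 J/m².
ΔT = Q / C = 6.89×10^9 / 6.74×10^8 = 10.2 K.

10 K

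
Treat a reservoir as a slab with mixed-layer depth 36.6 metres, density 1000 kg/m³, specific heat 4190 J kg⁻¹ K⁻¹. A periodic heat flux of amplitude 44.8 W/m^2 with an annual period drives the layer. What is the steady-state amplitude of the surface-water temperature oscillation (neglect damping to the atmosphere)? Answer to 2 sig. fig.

Areal heat capacity C = ρ c_p D = 1000 × 4190 × 36.6 = 1.53×10^8 J m⁻² K⁻¹.
Angular frequency ω = 2π / T = 2π / 3.15×10^7 s = 1.99×10^-7 s⁻¹.
Cω = 1.53×10^8 × 1.99×10^-7 = 30.6 W/(m²·K).
Amplitude A = F₀ / (Cω) = 44.8 / 30.6 = 1.47 K.

1.5 K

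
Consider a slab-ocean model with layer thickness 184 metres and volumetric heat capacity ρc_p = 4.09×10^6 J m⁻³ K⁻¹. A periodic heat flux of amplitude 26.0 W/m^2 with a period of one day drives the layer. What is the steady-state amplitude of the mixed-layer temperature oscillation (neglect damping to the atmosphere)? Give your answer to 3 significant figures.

4.75×10^-4 K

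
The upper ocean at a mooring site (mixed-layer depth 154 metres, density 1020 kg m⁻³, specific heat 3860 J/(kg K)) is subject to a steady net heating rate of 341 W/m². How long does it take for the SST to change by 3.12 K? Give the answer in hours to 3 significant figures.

Areal heat capacity C = ρ c_p D = 1020 × 3860 × 154 = 6.06×10^8 J/(m²·K).
Time required: Δt = C ΔT / F = 6.06×10^8 × 3.12 / 341 = 5.55×10^6 s.
In hours: 5.55×10^6 s / (3600 s/hour) = 1540 hours.

1540 hours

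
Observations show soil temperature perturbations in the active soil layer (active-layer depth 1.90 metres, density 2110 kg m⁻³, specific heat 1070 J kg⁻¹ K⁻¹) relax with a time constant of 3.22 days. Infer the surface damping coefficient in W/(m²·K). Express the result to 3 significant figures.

Areal heat capacity C = ρ c_p D = 2110 × 1070 × 1.90 = 4.29×10^6 J m⁻² K⁻¹.
τ = 3.22 days = 2.78×10^5 s.
λ = C / τ = 4.29×10^6 / 2.78×10^5 = 15.4 W/(m²·K).

15.4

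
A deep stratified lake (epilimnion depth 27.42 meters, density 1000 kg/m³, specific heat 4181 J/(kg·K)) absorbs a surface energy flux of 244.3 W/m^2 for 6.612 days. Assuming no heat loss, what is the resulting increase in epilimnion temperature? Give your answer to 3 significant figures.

1.22 K

Areal heat capacity C = ρ c_p D = 1000 × 4181 × 27.42 = 1.15×10^8 J m⁻² K⁻¹.
Net heat input Q = F Δt = 244.3 × (6.612 days × 86400 s/day) = 1.40×10^8 J/m².
ΔT = Q / C = 1.40×10^8 / 1.15×10^8 = 1.22 K.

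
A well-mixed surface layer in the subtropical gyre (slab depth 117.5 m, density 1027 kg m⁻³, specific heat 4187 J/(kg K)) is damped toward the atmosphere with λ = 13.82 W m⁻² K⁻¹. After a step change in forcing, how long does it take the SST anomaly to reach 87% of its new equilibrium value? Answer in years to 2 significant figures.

Areal heat capacity C = ρ c_p D = 1027 × 4187 × 117.5 = 5.05×10^8 J/(m²·K).
τ = C / λ = 5.05×10^8 / 13.82 = 3.66×10^7 s.
Fraction reached: 1 − e^(−t/τ) = 0.87 ⇒ t = −τ ln(1 − 0.87) = τ × 2.04.
t = 7.46×10^7 s = 2.36 years.

2.4 years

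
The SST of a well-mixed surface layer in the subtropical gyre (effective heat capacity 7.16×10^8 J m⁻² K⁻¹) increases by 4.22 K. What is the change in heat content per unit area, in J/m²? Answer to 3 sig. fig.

Areal heat capacity C = 7.16×10^8 J m⁻² K⁻¹ (given).
ΔQ = C ΔT = 7.16×10^8 × 4.22 = 3.02×10^9 J/m².

3.02×10^9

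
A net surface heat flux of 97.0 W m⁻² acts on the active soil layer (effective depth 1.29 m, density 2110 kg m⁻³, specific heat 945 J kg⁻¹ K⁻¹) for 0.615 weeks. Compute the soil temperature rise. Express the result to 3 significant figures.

Areal heat capacity C = ρ c_p D = 2110 × 945 × 1.29 = 2.57×10^6 J/(m^2 K).
Net heat input Q = F Δt = 97.0 × (0.615 weeks × 6.048×10^5 s/week) = 3.61×10^7 J/m².
ΔT = Q / C = 3.61×10^7 / 2.57×10^6 = 14.0 K.

14.0 K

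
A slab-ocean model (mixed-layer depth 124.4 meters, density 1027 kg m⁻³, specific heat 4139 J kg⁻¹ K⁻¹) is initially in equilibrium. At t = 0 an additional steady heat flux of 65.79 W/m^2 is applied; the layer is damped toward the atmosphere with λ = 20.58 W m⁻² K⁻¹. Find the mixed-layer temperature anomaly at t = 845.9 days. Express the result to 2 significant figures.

Areal heat capacity C = ρ c_p D = 1027 × 4139 × 124.4 = 5.29×10^8 J/(m^2 K).
τ = C / λ = 5.29×10^8 / 20.58 = 2.57×10^7 s.
Equilibrium anomaly ΔT_eq = F / λ = 65.79 / 20.58 = 3.20 K.
t = 845.9 days = 7.31×10^7 s, so t/τ = 2.84.
ΔT(t) = ΔT_eq (1 − e^(−t/τ)) = 3.20 × (1 − e^−2.84) = 3.01 K.

3.0 K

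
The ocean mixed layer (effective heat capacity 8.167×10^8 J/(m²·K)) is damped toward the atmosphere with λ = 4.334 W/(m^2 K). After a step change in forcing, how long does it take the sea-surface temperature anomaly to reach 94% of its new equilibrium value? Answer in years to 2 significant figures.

Areal heat capacity C = 8.167×10^8 J/(m²·K) (given).
τ = C / λ = 8.17×10^8 / 4.334 = 1.88×10^8 s.
Fraction reached: 1 − e^(−t/τ) = 0.94 ⇒ t = −τ ln(1 − 0.94) = τ × 2.81.
t = 5.30×10^8 s = 16.8 years.

17 years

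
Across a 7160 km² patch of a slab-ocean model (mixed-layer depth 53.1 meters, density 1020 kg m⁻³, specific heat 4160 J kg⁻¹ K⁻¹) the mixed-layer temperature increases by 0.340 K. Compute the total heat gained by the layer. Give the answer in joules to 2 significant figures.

Areal heat capacity C = ρ c_p D = 1020 × 4160 × 53.1 = 2.25×10^8 J m⁻² K⁻¹.
Heat per unit area: q = C ΔT = 2.25×10^8 × 0.340 = 7.66×10^7 J/m².
Total heat: Q = q × A = 7.66×10^7 × (7160 × 10⁶ m²) = 5.49×10^17 J.

5.5×10^17 J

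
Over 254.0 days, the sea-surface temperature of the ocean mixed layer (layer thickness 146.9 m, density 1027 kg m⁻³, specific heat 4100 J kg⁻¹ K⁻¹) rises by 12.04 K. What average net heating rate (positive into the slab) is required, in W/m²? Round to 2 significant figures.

340

Areal heat capacity C = ρ c_p D = 1027 × 4100 × 146.9 = 6.19×10^8 J/(m²·K).
Required heat per unit area: Q = C ΔT = 6.19×10^8 × 12.04 = 7.45×10^9 J/m².
Flux F = Q / Δt = 7.45×10^9 / 2.19×10^7 s = 339 W/m².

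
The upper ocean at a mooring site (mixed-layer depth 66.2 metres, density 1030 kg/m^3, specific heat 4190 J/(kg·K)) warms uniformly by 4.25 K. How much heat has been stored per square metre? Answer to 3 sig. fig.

1.21×10^9

Areal heat capacity C = ρ c_p D = 1030 × 4190 × 66.2 = 2.86×10^8 J/(m²·K).
ΔQ = C ΔT = 2.86×10^8 × 4.25 = 1.21×10^9 J/m².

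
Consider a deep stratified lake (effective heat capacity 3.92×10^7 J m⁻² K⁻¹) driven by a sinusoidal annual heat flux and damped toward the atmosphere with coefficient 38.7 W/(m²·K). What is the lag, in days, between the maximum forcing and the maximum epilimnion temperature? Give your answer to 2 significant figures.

12 days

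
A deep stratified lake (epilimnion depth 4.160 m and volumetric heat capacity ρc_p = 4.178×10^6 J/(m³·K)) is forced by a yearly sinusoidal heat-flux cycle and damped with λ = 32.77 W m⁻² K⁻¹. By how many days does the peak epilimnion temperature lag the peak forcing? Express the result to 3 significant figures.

Areal heat capacity C = ρc_p × D = 4.178×10^6 × 4.160 = 1.74×10^7 J/(m^2 K).
ω = 2π / 3.15×10^7 s = 1.99×10^-7 s⁻¹.
Phase lag φ = arctan(Cω/λ) = arctan(3.46/32.77) = 0.105 rad.
Time lag = φ / ω = 0.105 / 1.99×10^-7 = 5.28×10^5 s = 6.12 days.

6.12 days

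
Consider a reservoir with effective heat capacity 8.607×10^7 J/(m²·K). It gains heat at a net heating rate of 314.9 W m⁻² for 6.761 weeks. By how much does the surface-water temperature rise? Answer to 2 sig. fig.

15 K

Areal heat capacity C = 8.607×10^7 J/(m²·K) (given).
Net heat input Q = F Δt = 314.9 × (6.761 weeks × 6.048×10^5 s/week) = 1.29×10^9 J/m².
ΔT = Q / C = 1.29×10^9 / 8.61×10^7 = 15.0 K.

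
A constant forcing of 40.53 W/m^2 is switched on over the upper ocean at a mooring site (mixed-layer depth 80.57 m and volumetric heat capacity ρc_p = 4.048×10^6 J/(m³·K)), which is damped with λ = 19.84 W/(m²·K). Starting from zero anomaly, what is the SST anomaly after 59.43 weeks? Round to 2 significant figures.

Areal heat capacity C = ρc_p × D = 4.048×10^6 × 80.57 = 3.26×10^8 J m⁻² K⁻¹.
τ = C / λ = 3.26×10^8 / 19.84 = 1.64×10^7 s.
Equilibrium anomaly ΔT_eq = F / λ = 40.53 / 19.84 = 2.04 K.
t = 59.43 weeks = 3.59×10^7 s, so t/τ = 2.19.
ΔT(t) = ΔT_eq (1 − e^(−t/τ)) = 2.04 × (1 − e^−2.19) = 1.81 K.

1.8 K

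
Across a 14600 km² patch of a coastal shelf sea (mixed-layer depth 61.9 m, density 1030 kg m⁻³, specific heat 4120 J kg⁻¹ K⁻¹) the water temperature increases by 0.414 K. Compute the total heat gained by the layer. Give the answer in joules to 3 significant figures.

1.59×10^18 J

Areal heat capacity C = ρ c_p D = 1030 × 4120 × 61.9 = 2.63×10^8 J/(m^2 K).
Heat per unit area: q = C ΔT = 2.63×10^8 × 0.414 = 1.09×10^8 J/m².
Total heat: Q = q × A = 1.09×10^8 × (14600 × 10⁶ m²) = 1.59×10^18 J.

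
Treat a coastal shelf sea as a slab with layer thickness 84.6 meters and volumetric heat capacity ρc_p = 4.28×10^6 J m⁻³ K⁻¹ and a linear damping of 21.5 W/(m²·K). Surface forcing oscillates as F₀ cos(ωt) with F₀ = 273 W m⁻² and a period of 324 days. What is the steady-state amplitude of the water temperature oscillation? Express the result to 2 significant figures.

3.2 K

Areal heat capacity C = ρc_p × D = 4.28×10^6 × 84.6 = 3.62×10^8 J/(m²·K).
Angular frequency ω = 2π / T = 2π / 2.80×10^7 s = 2.24×10^-7 s⁻¹.
√((Cω)² + λ²) = √((81.3)² + 21.5²) = 84.1 W/(m²·K).
Amplitude A = F₀ / √((Cω)²+λ²) = 273 / 84.1 = 3.25 K.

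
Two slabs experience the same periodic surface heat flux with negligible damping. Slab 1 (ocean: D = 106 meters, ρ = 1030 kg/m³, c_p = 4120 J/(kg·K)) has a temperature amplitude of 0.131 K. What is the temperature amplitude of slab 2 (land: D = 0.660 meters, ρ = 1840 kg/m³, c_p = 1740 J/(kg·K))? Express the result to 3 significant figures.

27.9 K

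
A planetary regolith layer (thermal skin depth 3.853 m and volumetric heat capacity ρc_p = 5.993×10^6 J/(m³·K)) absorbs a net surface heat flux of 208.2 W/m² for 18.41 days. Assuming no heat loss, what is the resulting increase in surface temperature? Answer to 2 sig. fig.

14 K

Areal heat capacity C = ρc_p × D = 5.993×10^6 × 3.853 = 2.31×10^7 J/(m^2 K).
Net heat input Q = F Δt = 208.2 × (18.41 days × 86400 s/day) = 3.31×10^8 J/m².
ΔT = Q / C = 3.31×10^8 / 2.31×10^7 = 14.3 K.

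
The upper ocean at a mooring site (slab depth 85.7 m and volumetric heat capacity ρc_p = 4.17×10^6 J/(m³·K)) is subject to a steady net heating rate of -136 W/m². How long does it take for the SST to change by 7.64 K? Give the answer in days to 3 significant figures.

Areal heat capacity C = ρc_p × D = 4.17×10^6 × 85.7 = 3.57×10^8 J m⁻² K⁻¹.
Time required: Δt = C ΔT / F = 3.57×10^8 × -7.64 / -136 = 2.01×10^7 s.
In days: 2.01×10^7 s / (86400 s/day) = 232 days.

232 days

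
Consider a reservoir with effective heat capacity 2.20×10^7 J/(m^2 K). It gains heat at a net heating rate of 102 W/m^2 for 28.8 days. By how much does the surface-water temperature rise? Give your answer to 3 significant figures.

Areal heat capacity C = 2.20×10^7 J/(m^2 K) (given).
Net heat input Q = F Δt = 102 × (28.8 days × 86400 s/day) = 2.54×10^8 J/m².
ΔT = Q / C = 2.54×10^8 / 2.20×10^7 = 11.5 K.

11.5 K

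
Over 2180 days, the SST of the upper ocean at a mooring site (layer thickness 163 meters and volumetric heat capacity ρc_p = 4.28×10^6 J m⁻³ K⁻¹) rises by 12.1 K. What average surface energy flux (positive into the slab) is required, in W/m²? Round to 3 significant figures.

Areal heat capacity C = ρc_p × D = 4.28×10^6 × 163 = 6.98×10^8 J/(m^2 K).
Required heat per unit area: Q = C ΔT = 6.98×10^8 × 12.1 = 8.44×10^9 J/m².
Flux F = Q / Δt = 8.44×10^9 / 1.88×10^8 s = 44.8 W/m².

44.8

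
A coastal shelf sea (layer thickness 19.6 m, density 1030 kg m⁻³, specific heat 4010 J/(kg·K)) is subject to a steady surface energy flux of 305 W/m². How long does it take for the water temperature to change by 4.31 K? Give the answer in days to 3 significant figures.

13.2 days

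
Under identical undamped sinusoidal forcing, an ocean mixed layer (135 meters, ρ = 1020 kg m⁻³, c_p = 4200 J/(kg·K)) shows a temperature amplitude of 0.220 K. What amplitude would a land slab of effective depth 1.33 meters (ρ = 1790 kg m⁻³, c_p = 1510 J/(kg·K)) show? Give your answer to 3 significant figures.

35.4 K

C_ocean = 5.78×10^8 J/(m²·K); C_land = 3.59×10^6 J/(m²·K).
A ∝ 1/C ⇒ A_land = A_ocean × C_ocean/C_land = 0.220 × 161 = 35.4 K.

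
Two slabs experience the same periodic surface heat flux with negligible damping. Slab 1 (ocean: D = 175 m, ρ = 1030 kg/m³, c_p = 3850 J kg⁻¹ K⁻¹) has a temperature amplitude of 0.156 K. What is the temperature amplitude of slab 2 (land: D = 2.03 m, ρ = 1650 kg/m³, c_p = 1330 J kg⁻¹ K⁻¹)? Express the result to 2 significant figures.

24 K

C_ocean = 6.94×10^8 J/(m²·K); C_land = 4.45×10^6 J/(m²·K).
A ∝ 1/C ⇒ A_land = A_ocean × C_ocean/C_land = 0.156 × 156 = 24.3 K.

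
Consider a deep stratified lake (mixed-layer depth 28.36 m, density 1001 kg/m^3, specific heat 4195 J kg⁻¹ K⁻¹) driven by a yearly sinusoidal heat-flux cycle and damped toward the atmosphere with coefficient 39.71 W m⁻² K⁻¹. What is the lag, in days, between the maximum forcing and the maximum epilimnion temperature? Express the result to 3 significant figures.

31.3 days

Areal heat capacity C = ρ c_p D = 1001 × 4195 × 28.36 = 1.19×10^8 J/(m²·K).
ω = 2π / 3.15×10^7 s = 1.99×10^-7 s⁻¹.
Phase lag φ = arctan(Cω/λ) = arctan(23.7/39.71) = 0.539 rad.
Time lag = φ / ω = 0.539 / 1.99×10^-7 = 2.70×10^6 s = 31.3 days.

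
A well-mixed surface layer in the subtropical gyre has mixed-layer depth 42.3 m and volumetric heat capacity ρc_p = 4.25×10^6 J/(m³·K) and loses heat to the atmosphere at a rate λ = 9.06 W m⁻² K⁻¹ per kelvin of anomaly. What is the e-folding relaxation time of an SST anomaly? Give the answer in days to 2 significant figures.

230 days

Areal heat capacity C = ρc_p × D = 4.25×10^6 × 42.3 = 1.80×10^8 J m⁻² K⁻¹.
Relaxation time τ = C / λ = 1.80×10^8 / 9.06 = 1.98×10^7 s.
In days: 1.98×10^7 s / (86400 s/day) = 230 days.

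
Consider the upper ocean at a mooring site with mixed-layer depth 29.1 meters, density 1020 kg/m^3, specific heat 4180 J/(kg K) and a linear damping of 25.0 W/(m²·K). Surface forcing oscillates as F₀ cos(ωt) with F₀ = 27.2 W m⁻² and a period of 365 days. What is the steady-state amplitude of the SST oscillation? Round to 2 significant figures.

Areal heat capacity C = ρ c_p D = 1020 × 4180 × 29.1 = 1.24×10^8 J m⁻² K⁻¹.
Angular frequency ω = 2π / T = 2π / 3.15×10^7 s = 1.99×10^-7 s⁻¹.
√((Cω)² + λ²) = √((24.7)² + 25.0²) = 35.2 W/(m²·K).
Amplitude A = F₀ / √((Cω)²+λ²) = 27.2 / 35.2 = 0.774 K.

0.77 K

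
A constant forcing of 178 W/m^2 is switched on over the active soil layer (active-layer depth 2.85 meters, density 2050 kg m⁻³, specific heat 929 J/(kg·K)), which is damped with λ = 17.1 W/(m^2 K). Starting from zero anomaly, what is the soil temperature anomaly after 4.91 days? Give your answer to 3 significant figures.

7.67 K

Areal heat capacity C = ρ c_p D = 2050 × 929 × 2.85 = 5.43×10^6 J/(m^2 K).
τ = C / λ = 5.43×10^6 / 17.1 = 3.17×10^5 s.
Equilibrium anomaly ΔT_eq = F / λ = 178 / 17.1 = 10.4 K.
t = 4.91 days = 4.24×10^5 s, so t/τ = 1.34.
ΔT(t) = ΔT_eq (1 − e^(−t/τ)) = 10.4 × (1 − e^−1.34) = 7.67 K.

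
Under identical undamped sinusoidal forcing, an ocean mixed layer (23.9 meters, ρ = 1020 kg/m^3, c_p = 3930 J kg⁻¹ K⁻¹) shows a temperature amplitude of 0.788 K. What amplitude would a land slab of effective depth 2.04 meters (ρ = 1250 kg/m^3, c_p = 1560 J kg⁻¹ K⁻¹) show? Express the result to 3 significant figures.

19.0 K

C_ocean = 9.58×10^7 J/(m²·K); C_land = 3.98×10^6 J/(m²·K).
A ∝ 1/C ⇒ A_land = A_ocean × C_ocean/C_land = 0.788 × 24.1 = 19.0 K.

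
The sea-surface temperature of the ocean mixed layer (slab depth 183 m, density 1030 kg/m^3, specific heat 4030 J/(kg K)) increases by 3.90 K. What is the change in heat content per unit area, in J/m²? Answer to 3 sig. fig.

Areal heat capacity C = ρ c_p D = 1030 × 4030 × 183 = 7.60×10^8 J/(m^2 K).
ΔQ = C ΔT = 7.60×10^8 × 3.90 = 2.96×10^9 J/m².

2.96×10^9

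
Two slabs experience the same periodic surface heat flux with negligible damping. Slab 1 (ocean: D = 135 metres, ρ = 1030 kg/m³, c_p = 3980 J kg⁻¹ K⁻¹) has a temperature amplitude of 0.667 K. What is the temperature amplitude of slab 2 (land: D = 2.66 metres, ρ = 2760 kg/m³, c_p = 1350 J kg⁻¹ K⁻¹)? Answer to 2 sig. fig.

C_ocean = 5.53×10^8 J/(m²·K); C_land = 9.91×10^6 J/(m²·K).
A ∝ 1/C ⇒ A_land = A_ocean × C_ocean/C_land = 0.667 × 55.8 = 37.2 K.

37 K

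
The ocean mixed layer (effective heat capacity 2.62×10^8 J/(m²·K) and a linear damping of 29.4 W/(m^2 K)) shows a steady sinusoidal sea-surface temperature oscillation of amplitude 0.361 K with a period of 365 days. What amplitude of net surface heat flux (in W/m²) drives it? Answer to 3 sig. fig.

Areal heat capacity C = 2.62×10^8 J/(m²·K) (given).
ω = 2π / 3.15×10^7 s = 1.99×10^-7 s⁻¹.
√((Cω)² + λ²) = √((52.2)² + 29.4²) = 59.9 W/(m²·K).
F₀ = A × √((Cω)²+λ²) = 0.361 × 59.9 = 21.6 W/m².

21.6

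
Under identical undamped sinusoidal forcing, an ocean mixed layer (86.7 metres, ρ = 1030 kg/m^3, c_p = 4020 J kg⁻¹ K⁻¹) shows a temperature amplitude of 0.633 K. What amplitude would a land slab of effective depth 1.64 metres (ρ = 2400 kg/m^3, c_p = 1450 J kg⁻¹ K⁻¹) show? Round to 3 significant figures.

39.8 K

C_ocean = 3.59×10^8 J/(m²·K); C_land = 5.71×10^6 J/(m²·K).
A ∝ 1/C ⇒ A_land = A_ocean × C_ocean/C_land = 0.633 × 62.9 = 39.8 K.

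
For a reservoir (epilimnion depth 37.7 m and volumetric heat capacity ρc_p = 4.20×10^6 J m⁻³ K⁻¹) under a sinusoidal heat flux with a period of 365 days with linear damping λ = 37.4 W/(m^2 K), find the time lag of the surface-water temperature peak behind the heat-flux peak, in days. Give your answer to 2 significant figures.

Areal heat capacity C = ρc_p × D = 4.20×10^6 × 37.7 = 1.58×10^8 J/(m²·K).
ω = 2π / 3.15×10^7 s = 1.99×10^-7 s⁻¹.
Phase lag φ = arctan(Cω/λ) = arctan(31.5/37.4) = 0.701 rad.
Time lag = φ / ω = 0.701 / 1.99×10^-7 = 3.52×10^6 s = 40.7 days.

41 days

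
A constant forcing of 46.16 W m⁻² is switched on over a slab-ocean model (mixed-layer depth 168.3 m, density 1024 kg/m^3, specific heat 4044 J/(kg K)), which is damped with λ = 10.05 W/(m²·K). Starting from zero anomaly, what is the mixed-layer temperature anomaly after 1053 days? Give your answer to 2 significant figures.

3.4 K

Areal heat capacity C = ρ c_p D = 1024 × 4044 × 168.3 = 6.97×10^8 J/(m^2 K).
τ = C / λ = 6.97×10^8 / 10.05 = 6.93×10^7 s.
Equilibrium anomaly ΔT_eq = F / λ = 46.16 / 10.05 = 4.59 K.
t = 1053 days = 9.10×10^7 s, so t/τ = 1.31.
ΔT(t) = ΔT_eq (1 − e^(−t/τ)) = 4.59 × (1 − e^−1.31) = 3.36 K.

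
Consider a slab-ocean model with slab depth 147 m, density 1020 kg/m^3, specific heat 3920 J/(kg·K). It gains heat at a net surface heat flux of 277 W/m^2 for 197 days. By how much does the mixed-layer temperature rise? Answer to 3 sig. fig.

Areal heat capacity C = ρ c_p D = 1020 × 3920 × 147 = 5.88×10^8 J m⁻² K⁻¹.
Net heat input Q = F Δt = 277 × (197 days × 86400 s/day) = 4.71×10^9 J/m².
ΔT = Q / C = 4.71×10^9 / 5.88×10^8 = 8.02 K.

8.02 K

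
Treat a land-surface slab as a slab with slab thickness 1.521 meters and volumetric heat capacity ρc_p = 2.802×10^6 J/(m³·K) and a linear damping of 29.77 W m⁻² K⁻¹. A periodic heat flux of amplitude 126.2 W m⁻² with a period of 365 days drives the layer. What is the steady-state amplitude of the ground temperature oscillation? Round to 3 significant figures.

4.24 K

Areal heat capacity C = ρc_p × D = 2.802×10^6 × 1.521 = 4.26×10^6 J/(m²·K).
Angular frequency ω = 2π / T = 2π / 3.15×10^7 s = 1.99×10^-7 s⁻¹.
√((Cω)² + λ²) = √((0.849)² + 29.77²) = 29.8 W/(m²·K).
Amplitude A = F₀ / √((Cω)²+λ²) = 126.2 / 29.8 = 4.24 K.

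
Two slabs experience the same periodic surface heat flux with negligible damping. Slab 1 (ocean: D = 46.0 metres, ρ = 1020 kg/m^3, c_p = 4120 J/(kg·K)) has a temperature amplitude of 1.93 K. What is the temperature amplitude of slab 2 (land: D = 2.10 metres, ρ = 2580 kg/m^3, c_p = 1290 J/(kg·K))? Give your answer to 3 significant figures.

53.4 K

C_ocean = 1.93×10^8 J/(m²·K); C_land = 6.99×10^6 J/(m²·K).
A ∝ 1/C ⇒ A_land = A_ocean × C_ocean/C_land = 1.93 × 27.7 = 53.4 K.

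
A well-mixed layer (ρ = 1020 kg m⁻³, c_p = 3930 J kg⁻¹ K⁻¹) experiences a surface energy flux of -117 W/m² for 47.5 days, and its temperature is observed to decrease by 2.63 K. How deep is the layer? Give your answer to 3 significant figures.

Heat input Q = F Δt = -117 × 4.10×10^6 s = -4.80×10^8 J/m².
Required areal heat capacity C = Q / ΔT = 1.83×10^8 J/(m²·K).
Depth D = C / (ρ c_p) = 1.83×10^8 / (1020 × 3930) = 45.5 m.

45.5 m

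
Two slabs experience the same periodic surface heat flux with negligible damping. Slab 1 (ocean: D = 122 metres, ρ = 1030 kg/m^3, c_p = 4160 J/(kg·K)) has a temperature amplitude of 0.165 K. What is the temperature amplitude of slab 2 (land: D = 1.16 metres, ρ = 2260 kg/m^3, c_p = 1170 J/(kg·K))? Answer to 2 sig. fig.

28 K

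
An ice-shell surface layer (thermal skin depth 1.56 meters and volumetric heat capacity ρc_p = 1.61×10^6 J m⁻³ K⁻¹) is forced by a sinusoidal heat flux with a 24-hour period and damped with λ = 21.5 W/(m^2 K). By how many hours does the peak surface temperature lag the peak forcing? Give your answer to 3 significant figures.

Areal heat capacity C = ρc_p × D = 1.61×10^6 × 1.56 = 2.51×10^6 J/(m²·K).
ω = 2π / 86400 s = 7.27×10^-5 s⁻¹.
Phase lag φ = arctan(Cω/λ) = arctan(183/21.5) = 1.45 rad.
Time lag = φ / ω = 1.45 / 7.27×10^-5 = 20000 s = 5.55 hours.

5.55 hours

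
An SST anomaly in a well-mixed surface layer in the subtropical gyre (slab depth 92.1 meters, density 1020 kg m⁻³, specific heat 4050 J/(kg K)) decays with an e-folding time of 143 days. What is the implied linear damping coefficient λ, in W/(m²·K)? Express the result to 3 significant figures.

Areal heat capacity C = ρ c_p D = 1020 × 4050 × 92.1 = 3.80×10^8 J/(m²·K).
τ = 143 days = 1.24×10^7 s.
λ = C / τ = 3.80×10^8 / 1.24×10^7 = 30.8 W/(m²·K).

30.8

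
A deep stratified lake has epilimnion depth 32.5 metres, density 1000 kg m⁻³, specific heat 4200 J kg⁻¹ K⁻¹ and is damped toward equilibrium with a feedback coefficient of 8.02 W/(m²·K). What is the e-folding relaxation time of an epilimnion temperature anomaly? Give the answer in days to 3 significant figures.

Areal heat capacity C = ρ c_p D = 1000 × 4200 × 32.5 = 1.36×10^8 J m⁻² K⁻¹.
Relaxation time τ = C / λ = 1.36×10^8 / 8.02 = 1.70×10^7 s.
In days: 1.70×10^7 s / (86400 s/day) = 197 days.

197 days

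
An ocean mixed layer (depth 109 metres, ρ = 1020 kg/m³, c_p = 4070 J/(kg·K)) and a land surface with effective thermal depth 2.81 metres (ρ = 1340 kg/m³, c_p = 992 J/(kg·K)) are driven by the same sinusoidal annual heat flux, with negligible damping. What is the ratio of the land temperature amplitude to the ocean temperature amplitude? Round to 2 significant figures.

C_ocean = 1020 × 4070 × 109 = 4.53×10^8 J/(m²·K).
C_land = 1340 × 992 × 2.81 = 3.74×10^6 J/(m²·K).
Undamped amplitude ∝ 1/C, so A_land/A_ocean = C_ocean/C_land = 121.

120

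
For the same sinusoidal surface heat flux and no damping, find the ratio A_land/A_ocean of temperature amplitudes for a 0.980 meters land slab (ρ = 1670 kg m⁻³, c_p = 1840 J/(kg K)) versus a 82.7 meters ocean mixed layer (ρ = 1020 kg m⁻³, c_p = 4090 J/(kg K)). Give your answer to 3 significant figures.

115

C_ocean = 1020 × 4090 × 82.7 = 3.45×10^8 J/(m²·K).
C_land = 1670 × 1840 × 0.980 = 3.01×10^6 J/(m²·K).
Undamped amplitude ∝ 1/C, so A_land/A_ocean = C_ocean/C_land = 115.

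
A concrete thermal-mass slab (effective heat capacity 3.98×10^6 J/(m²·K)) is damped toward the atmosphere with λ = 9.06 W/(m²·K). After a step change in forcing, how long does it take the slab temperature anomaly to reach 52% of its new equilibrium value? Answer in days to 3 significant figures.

3.73 days

Areal heat capacity C = 3.98×10^6 J/(m²·K) (given).
τ = C / λ = 3.98×10^6 / 9.06 = 4.39×10^5 s.
Fraction reached: 1 − e^(−t/τ) = 0.52 ⇒ t = −τ ln(1 − 0.52) = τ × 0.734.
t = 3.22×10^5 s = 3.73 days.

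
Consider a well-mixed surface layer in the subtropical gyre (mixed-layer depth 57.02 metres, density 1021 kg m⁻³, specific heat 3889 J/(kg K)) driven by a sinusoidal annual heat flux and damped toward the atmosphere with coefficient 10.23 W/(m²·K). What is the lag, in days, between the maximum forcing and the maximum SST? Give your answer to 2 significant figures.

78 days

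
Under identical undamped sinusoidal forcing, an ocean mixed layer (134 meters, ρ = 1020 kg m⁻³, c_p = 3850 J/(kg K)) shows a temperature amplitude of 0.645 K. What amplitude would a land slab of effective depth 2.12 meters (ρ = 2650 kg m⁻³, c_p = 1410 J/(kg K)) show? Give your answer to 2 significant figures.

43 K

C_ocean = 5.26×10^8 J/(m²·K); C_land = 7.92×10^6 J/(m²·K).
A ∝ 1/C ⇒ A_land = A_ocean × C_ocean/C_land = 0.645 × 66.4 = 42.8 K.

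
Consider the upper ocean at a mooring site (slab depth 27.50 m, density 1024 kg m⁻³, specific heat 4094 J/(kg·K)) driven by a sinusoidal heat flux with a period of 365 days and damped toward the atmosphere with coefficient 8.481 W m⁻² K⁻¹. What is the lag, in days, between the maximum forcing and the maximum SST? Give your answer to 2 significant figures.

Areal heat capacity C = ρ c_p D = 1024 × 4094 × 27.50 = 1.15×10^8 J m⁻² K⁻¹.
ω = 2π / 3.15×10^7 s = 1.99×10^-7 s⁻¹.
Phase lag φ = arctan(Cω/λ) = arctan(23.0/8.481) = 1.22 rad.
Time lag = φ / ω = 1.22 / 1.99×10^-7 = 6.11×10^6 s = 70.7 days.

71 days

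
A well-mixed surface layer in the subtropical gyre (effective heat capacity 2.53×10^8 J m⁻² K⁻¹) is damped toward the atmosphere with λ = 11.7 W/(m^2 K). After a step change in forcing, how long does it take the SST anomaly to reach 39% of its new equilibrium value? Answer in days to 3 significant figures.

124 days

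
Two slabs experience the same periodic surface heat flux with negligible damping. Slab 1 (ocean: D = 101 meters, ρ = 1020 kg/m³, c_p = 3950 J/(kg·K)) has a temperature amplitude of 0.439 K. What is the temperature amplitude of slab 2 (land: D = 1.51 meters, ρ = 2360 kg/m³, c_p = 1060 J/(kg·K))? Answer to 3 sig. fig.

C_ocean = 4.07×10^8 J/(m²·K); C_land = 3.78×10^6 J/(m²·K).
A ∝ 1/C ⇒ A_land = A_ocean × C_ocean/C_land = 0.439 × 108 = 47.3 K.

47.3 K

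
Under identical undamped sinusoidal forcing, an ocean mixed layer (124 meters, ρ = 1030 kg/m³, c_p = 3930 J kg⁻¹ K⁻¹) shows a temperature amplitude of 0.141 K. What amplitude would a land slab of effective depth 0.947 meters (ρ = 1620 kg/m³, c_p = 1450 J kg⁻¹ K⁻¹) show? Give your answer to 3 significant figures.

C_ocean = 5.02×10^8 J/(m²·K); C_land = 2.22×10^6 J/(m²·K).
A ∝ 1/C ⇒ A_land = A_ocean × C_ocean/C_land = 0.141 × 226 = 31.8 K.

31.8 K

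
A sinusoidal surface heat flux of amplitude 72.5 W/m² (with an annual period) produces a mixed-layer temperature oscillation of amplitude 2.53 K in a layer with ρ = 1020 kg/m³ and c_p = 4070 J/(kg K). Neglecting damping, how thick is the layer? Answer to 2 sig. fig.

35 m

ω = 2π / 3.15×10^7 s = 1.99×10^-7 s⁻¹.
Required C = F₀ / (A ω) = 72.5 / (2.53 × 1.99×10^-7) = 1.44×10^8 J/(m²·K).
D = C / (ρ c_p) = 1.44×10^8 / (1020 × 4070) = 34.6 m.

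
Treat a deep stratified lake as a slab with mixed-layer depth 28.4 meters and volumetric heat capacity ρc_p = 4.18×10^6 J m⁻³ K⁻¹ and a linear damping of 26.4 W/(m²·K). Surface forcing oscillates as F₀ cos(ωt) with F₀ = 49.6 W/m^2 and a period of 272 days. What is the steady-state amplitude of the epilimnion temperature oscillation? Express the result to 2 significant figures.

1.2 K

Areal heat capacity C = ρc_p × D = 4.18×10^6 × 28.4 = 1.19×10^8 J/(m²·K).
Angular frequency ω = 2π / T = 2π / 2.35×10^7 s = 2.67×10^-7 s⁻¹.
√((Cω)² + λ²) = √((31.7)² + 26.4²) = 41.3 W/(m²·K).
Amplitude A = F₀ / √((Cω)²+λ²) = 49.6 / 41.3 = 1.20 K.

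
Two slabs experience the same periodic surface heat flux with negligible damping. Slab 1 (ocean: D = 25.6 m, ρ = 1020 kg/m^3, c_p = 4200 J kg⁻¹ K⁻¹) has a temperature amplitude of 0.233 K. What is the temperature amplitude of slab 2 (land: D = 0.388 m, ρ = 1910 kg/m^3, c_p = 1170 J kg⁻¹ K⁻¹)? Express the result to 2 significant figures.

C_ocean = 1.10×10^8 J/(m²·K); C_land = 8.67×10^5 J/(m²·K).
A ∝ 1/C ⇒ A_land = A_ocean × C_ocean/C_land = 0.233 × 126 = 29.5 K.

29 K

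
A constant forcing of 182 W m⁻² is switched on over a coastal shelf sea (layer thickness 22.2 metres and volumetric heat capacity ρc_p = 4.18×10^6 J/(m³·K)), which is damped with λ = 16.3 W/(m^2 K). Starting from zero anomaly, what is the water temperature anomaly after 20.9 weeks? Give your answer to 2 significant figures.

10 K

Areal heat capacity C = ρc_p × D = 4.18×10^6 × 22.2 = 9.28×10^7 J/(m²·K).
τ = C / λ = 9.28×10^7 / 16.3 = 5.69×10^6 s.
Equilibrium anomaly ΔT_eq = F / λ = 182 / 16.3 = 11.2 K.
t = 20.9 weeks = 1.26×10^7 s, so t/τ = 2.22.
ΔT(t) = ΔT_eq (1 − e^(−t/τ)) = 11.2 × (1 − e^−2.22) = 9.95 K.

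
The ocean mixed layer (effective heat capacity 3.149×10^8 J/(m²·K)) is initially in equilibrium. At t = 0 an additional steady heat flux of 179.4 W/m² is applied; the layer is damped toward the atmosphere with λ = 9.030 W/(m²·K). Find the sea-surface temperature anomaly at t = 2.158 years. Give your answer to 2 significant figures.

Areal heat capacity C = 3.149×10^8 J/(m²·K) (given).
τ = C / λ = 3.15×10^8 / 9.030 = 3.49×10^7 s.
Equilibrium anomaly ΔT_eq = F / λ = 179.4 / 9.030 = 19.9 K.
t = 2.158 years = 6.81×10^7 s, so t/τ = 1.95.
ΔT(t) = ΔT_eq (1 − e^(−t/τ)) = 19.9 × (1 − e^−1.95) = 17.0 K.

17 K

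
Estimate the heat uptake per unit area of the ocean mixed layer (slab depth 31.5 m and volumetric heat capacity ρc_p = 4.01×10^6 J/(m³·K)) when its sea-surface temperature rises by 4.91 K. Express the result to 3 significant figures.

Areal heat capacity C = ρc_p × D = 4.01×10^6 × 31.5 = 1.26×10^8 J m⁻² K⁻¹.
ΔQ = C ΔT = 1.26×10^8 × 4.91 = 6.20×10^8 J/m².

6.20×10^8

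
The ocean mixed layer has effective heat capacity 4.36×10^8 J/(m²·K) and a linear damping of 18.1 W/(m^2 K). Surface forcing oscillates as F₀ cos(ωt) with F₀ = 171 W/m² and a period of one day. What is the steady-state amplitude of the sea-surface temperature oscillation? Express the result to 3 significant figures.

Areal heat capacity C = 4.36×10^8 J/(m²·K) (given).
Angular frequency ω = 2π / T = 2π / 86400 s = 7.27×10^-5 s⁻¹.
√((Cω)² + λ²) = √((31700)² + 18.1²) = 31700 W/(m²·K).
Amplitude A = F₀ / √((Cω)²+λ²) = 171 / 31700 = 0.00539 K.

0.00539 K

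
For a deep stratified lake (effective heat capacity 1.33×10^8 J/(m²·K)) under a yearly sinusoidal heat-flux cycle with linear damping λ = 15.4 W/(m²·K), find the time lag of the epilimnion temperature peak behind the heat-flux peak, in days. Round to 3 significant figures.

Areal heat capacity C = 1.33×10^8 J/(m²·K) (given).
ω = 2π / 3.15×10^7 s = 1.99×10^-7 s⁻¹.
Phase lag φ = arctan(Cω/λ) = arctan(26.5/15.4) = 1.04 rad.
Time lag = φ / ω = 1.04 / 1.99×10^-7 = 5.24×10^6 s = 60.7 days.

60.7 days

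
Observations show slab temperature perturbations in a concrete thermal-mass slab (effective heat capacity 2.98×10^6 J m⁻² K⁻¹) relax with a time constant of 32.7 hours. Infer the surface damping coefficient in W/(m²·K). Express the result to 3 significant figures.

25.3

Areal heat capacity C = 2.98×10^6 J m⁻² K⁻¹ (given).
τ = 32.7 hours = 1.18×10^5 s.
λ = C / τ = 2.98×10^6 / 1.18×10^5 = 25.3 W/(m²·K).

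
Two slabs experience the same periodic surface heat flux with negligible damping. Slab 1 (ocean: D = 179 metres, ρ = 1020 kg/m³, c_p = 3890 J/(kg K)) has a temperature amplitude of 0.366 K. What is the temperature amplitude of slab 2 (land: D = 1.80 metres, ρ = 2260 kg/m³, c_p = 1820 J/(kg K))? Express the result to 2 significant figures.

35 K

C_ocean = 7.10×10^8 J/(m²·K); C_land = 7.40×10^6 J/(m²·K).
A ∝ 1/C ⇒ A_land = A_ocean × C_ocean/C_land = 0.366 × 95.9 = 35.1 K.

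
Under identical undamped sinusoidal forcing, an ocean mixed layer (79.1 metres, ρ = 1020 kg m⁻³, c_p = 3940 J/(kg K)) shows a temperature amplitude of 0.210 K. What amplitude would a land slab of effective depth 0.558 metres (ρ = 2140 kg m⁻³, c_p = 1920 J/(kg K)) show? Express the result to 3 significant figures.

29.1 K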